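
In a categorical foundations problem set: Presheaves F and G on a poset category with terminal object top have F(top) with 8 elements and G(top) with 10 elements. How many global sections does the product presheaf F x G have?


Global sections of a presheaf on a poset with terminal top satisfy
Gamma(H) ~ H(top). Presheaves admit pointwise products, so
(F x G)(top) = F(top) x G(top) (Cartesian product).
|Gamma(F x G)| = |F(top)| * |G(top)| = 8 * 10 = 80.

80


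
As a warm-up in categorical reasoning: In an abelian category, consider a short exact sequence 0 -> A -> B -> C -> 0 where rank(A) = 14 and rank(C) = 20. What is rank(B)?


For a short exact sequence 0 -> A -> B -> C -> 0,
rank is additive: rank(B) = rank(A) + rank(C).
rank(B) = 14 + 20 = 34

34


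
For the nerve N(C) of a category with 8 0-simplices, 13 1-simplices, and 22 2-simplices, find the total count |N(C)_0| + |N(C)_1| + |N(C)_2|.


The 2-skeleton of the nerve N(C) consists of simplices in dimensions 0, 1, 2:
  |N(C)_0| = 8 (objects)
  |N(C)_1| = 13 (morphisms)
  |N(C)_2| = 22 (composable pairs)
Total = 8 + 13 + 22 = 43

43


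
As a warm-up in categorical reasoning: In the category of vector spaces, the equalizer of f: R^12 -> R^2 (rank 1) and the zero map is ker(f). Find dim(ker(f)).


The equalizer of f and the zero map is ker(f).
By the rank-nullity theorem: dim(ker(f)) = dim(domain) - rank(f).
dim(ker(f)) = 12 - 1 = 11

11


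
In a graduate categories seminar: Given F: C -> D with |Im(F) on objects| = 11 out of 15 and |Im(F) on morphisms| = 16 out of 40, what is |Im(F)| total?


The image of F consists of distinct objects and distinct morphisms.
|Im(F)| on objects = 11
|Im(F)| on morphisms = 16
Total image cardinality = 11 + 16 = 27

27


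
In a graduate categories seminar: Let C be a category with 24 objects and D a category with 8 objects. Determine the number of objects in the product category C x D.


The product category C x D has objects that are pairs (c, d).
Number of pairs = |Ob(C)| * |Ob(D)| = 24 * 8 = 192

192


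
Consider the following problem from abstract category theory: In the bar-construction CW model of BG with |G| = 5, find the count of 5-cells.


In the bar-construction CW model of BG, the n-cells are indexed by
n-tuples [g_1|...|g_n] of non-identity elements of G (degenerate
simplices with some g_i = e do not contribute cells), so there are
(|G| - 1)^n n-cells.
For dim = 5 with |G| = 5:
cells = (5 - 1)^5 = 4^5 = 1024

1024


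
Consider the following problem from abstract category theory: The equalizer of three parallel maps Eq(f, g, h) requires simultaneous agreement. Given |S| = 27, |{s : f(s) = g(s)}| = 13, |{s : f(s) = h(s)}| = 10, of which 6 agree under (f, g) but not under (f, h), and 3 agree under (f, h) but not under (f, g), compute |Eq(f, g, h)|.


Eq(f, g, h) is the triple-agreement set: points in S where all three
maps take the same value. Using inclusion-exclusion on the pairwise data:
Pair (f, g) agrees on 13 points; pair (f, h) on 10 points.
Points agreeing under (f, g) but not (f, h) = 6; under (f, h) but not (f, g) = 3.
Triple-agreement = agreement-in-(f, g) minus points that agree under (f, g) but not (f, h):
|Eq(f, g, h)| = 13 - 6 = 7
(cross-check via (f, h): 10 - 3 = 7.)

7


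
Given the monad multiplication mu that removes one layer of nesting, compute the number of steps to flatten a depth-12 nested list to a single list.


Each application of mu: T^2 -> T removes one layer of nesting.
Starting at depth 12 (i.e., T^12(X)), we need to reach T(X).
Number of mu applications = 12 - 1 = 11

11


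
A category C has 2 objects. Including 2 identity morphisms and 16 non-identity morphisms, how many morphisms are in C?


Each object has an identity morphism, giving 2 identities.
Adding the 16 non-identity morphisms:
Total = 2 + 16 = 18

18


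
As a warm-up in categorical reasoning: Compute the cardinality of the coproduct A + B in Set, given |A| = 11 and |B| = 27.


In Set, the coproduct A + B is the disjoint union.
|A + B| = |A| + |B| = 11 + 27 = 38

38


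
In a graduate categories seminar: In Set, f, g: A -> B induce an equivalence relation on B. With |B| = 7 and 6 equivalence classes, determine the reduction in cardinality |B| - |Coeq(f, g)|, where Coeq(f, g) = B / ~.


The coequalizer Coeq(f, g) = B / ~ has one element per equivalence class.
|B| = 7, |Coeq(f, g)| = 6.
|B| - |Coeq(f, g)| = 7 - 6 = 1.

1


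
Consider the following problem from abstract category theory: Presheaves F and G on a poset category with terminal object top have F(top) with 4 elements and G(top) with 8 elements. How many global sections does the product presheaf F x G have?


Global sections of a presheaf on a poset with terminal top satisfy
Gamma(H) ~ H(top). Presheaves admit pointwise products, so
(F x G)(top) = F(top) x G(top) (Cartesian product).
|Gamma(F x G)| = |F(top)| * |G(top)| = 4 * 8 = 32.

32


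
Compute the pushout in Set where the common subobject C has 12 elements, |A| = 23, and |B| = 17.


The pushout A +_C B identifies the images of C in A and B.
|A +_C B| = |A| + |B| - |C| (for injections).
= 23 + 17 - 12 = 28

28


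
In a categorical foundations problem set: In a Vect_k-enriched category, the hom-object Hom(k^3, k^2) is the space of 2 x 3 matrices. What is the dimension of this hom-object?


In Vect-enriched categories, Hom(k^n, k^m) is the space of m x n matrices.
dim(Hom(k^3, k^2)) = 2 * 3 = 6

6


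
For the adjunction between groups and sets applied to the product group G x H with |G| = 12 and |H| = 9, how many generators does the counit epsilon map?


The counit epsilon_K: F(U(K)) -> K of the Free-Forgetful adjunction
maps |K| generators of F(U(K)) into K. For K = G x H (the product group),
|G x H| = |G| * |H|.
Total generators mapped = 12 * 9 = 108.

108


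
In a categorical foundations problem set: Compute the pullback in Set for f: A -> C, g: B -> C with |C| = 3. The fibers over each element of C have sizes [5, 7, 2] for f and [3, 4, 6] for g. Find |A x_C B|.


The pullback A x_C B consists of pairs (a, b) with f(a) = g(b).
For each element c in C, the fiber product has |f^-1(c)| * |g^-1(c)| elements.
Summing over C: 5 * 3 + 7 * 4 + 2 * 6
= 15 + 28 + 12 = 55

55


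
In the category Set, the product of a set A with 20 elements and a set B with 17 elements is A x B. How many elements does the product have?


In Set, the product A x B is the Cartesian product.
By the universal property, |A x B| = |A| * |B|.
|A x B| = 20 * 17 = 340

340


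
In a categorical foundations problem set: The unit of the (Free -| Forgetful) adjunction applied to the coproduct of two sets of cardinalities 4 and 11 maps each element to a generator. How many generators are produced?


The unit eta_X: X -> U(F(X)) of the Free-Forgetful adjunction
maps each element of X to a generator of F(X). For X = S + T (disjoint
union in Set), |S + T| = |S| + |T|.
Total mappings = 4 + 11 = 15.

15


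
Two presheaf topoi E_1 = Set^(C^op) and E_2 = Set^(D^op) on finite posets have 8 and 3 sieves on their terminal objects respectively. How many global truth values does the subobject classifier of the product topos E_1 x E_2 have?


In a product of presheaf topoi E_1 x E_2, the subobject classifier
is Omega = Omega_1 x Omega_2 (componentwise), so
|Omega(top)| = |Omega_1(top_1)| * |Omega_2(top_2)|.
= 8 * 3 = 24.

24


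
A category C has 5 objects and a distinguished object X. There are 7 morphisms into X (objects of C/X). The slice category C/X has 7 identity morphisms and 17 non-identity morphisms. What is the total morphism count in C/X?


In the slice category C/X, objects are morphisms to X.
Identity morphisms: 7 (one per object of C/X).
Non-identity morphisms: 17.
Total = 7 + 17 = 24

24


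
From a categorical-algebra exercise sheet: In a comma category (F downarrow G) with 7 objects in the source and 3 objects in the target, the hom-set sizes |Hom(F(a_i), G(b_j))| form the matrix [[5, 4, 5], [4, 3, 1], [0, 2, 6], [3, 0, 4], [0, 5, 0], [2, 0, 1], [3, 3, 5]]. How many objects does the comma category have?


Objects of (F downarrow G) are triples (a, b, h: F(a)->G(b)).
The count equals the sum of all entries in the hom-matrix.
sum(row 0) = 14
sum(row 1) = 8
sum(row 2) = 8
sum(row 3) = 7
sum(row 4) = 5
sum(row 5) = 3
sum(row 6) = 11
Grand total = 56

56


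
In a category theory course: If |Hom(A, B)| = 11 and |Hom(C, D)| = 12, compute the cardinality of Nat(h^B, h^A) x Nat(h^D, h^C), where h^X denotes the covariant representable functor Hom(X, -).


By the Yoneda lemma, Nat(h^B, h^A) is isomorphic to Hom(A, B),
so |Nat(h^B, h^A)| = |Hom(A, B)| and |Nat(h^D, h^C)| = |Hom(C, D)|.
|Hom(A, B)| = 11, |Hom(C, D)| = 12.
|Nat(h^B, h^A) x Nat(h^D, h^C)| = 11 * 12 = 132

132


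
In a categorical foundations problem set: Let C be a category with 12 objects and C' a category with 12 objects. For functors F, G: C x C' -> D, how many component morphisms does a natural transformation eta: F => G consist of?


A natural transformation eta: F => G assigns one component morphism per
object of the domain category.
The domain is the product category C x C', so
|Ob(C x C')| = |Ob(C)| * |Ob(C')| = 12 * 12 = 144.
Therefore eta has 144 component morphisms.

144


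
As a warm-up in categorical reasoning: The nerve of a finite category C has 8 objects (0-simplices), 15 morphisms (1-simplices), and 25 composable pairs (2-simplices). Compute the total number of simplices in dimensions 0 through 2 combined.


The 2-skeleton of the nerve N(C) consists of simplices in dimensions 0, 1, 2:
  |N(C)_0| = 8 (objects)
  |N(C)_1| = 15 (morphisms)
  |N(C)_2| = 25 (composable pairs)
Total = 8 + 15 + 25 = 48

48


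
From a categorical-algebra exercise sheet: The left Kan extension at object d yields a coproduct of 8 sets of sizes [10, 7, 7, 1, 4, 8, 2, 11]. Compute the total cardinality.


Pointwise, the left Kan extension (Lan_F H)(d) is the colimit, indexed
by the comma category (F downarrow d), of H composed with the
projection (F downarrow d) -> C. Here that colimit is given
as a coproduct (disjoint union) of sets, so its cardinality is the
sum of the sizes of the summands.
Coproduct of sets with sizes: 10 + 7 + 7 + 1 + 4 + 8 + 2 + 11
= 50

50


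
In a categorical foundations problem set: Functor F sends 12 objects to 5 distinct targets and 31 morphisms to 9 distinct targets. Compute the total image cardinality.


The image of F consists of distinct objects and distinct morphisms.
|Im(F)| on objects = 5
|Im(F)| on morphisms = 9
Total image cardinality = 5 + 9 = 14

14


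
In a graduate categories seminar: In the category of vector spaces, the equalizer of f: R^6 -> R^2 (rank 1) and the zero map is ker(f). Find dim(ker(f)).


The equalizer of f and the zero map is ker(f).
By the rank-nullity theorem: dim(ker(f)) = dim(domain) - rank(f).
dim(ker(f)) = 6 - 1 = 5

5


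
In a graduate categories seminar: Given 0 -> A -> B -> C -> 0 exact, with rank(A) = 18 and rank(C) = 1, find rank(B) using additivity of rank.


For a short exact sequence 0 -> A -> B -> C -> 0,
rank is additive: rank(B) = rank(A) + rank(C).
rank(B) = 18 + 1 = 19

19


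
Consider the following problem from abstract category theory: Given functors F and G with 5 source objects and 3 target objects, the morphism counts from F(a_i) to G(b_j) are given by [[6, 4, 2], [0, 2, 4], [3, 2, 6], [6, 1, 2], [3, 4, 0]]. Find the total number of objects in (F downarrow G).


Objects of (F downarrow G) are triples (a, b, h: F(a)->G(b)).
The count equals the sum of all entries in the hom-matrix.
sum(row 0) = 12
sum(row 1) = 6
sum(row 2) = 11
sum(row 3) = 9
sum(row 4) = 7
Grand total = 45

45


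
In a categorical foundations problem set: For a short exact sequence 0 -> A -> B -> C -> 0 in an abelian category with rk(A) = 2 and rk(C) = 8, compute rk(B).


For a short exact sequence 0 -> A -> B -> C -> 0,
rank is additive: rank(B) = rank(A) + rank(C).
rank(B) = 2 + 8 = 10

10


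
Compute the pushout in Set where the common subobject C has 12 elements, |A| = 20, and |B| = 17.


The pushout A +_C B identifies the images of C in A and B.
|A +_C B| = |A| + |B| - |C| (for injections).
= 20 + 17 - 12 = 25

25


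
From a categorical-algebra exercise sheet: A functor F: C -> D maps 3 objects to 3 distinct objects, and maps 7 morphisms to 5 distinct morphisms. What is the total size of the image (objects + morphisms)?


The image of F consists of distinct objects and distinct morphisms.
|Im(F)| on objects = 3
|Im(F)| on morphisms = 5
Total image cardinality = 3 + 5 = 8

8


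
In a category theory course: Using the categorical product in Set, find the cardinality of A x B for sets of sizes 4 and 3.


In Set, the product A x B is the Cartesian product.
By the universal property, |A x B| = |A| * |B|.
|A x B| = 4 * 3 = 12

12


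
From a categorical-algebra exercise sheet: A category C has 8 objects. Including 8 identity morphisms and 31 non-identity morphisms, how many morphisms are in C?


Each object has an identity morphism, giving 8 identities.
Adding the 31 non-identity morphisms:
Total = 8 + 31 = 39

39


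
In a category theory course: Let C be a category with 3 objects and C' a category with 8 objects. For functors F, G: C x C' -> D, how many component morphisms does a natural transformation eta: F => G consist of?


A natural transformation eta: F => G assigns one component morphism per
object of the domain category.
The domain is the product category C x C', so
|Ob(C x C')| = |Ob(C)| * |Ob(C')| = 3 * 8 = 24.
Therefore eta has 24 component morphisms.

24


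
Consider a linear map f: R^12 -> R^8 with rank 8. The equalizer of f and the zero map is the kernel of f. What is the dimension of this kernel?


The equalizer of f and the zero map is ker(f).
By the rank-nullity theorem: dim(ker(f)) = dim(domain) - rank(f).
dim(ker(f)) = 12 - 8 = 4

4


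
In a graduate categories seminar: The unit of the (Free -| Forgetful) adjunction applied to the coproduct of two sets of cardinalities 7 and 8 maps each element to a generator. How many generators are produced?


The unit eta_X: X -> U(F(X)) of the Free-Forgetful adjunction
maps each element of X to a generator of F(X). For X = S + T (disjoint
union in Set), |S + T| = |S| + |T|.
Total mappings = 7 + 8 = 15.

15


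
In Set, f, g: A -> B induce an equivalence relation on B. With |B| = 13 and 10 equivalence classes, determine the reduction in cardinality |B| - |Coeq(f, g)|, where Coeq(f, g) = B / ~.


The coequalizer Coeq(f, g) = B / ~ has one element per equivalence class.
|B| = 13, |Coeq(f, g)| = 10.
|B| - |Coeq(f, g)| = 13 - 10 = 3.

3


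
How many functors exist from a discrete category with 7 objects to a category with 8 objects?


A functor from a discrete category C to D is determined by
where each object maps. Each of the 7 objects of C can map
to any of the 8 objects of D independently.
Number of functors = 8^7 = 2097152

2097152


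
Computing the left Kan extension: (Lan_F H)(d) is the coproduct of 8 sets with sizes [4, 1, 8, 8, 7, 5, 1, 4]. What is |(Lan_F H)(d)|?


Pointwise, the left Kan extension (Lan_F H)(d) is the colimit, indexed
by the comma category (F downarrow d), of H composed with the
projection (F downarrow d) -> C. Here that colimit is given
as a coproduct (disjoint union) of sets, so its cardinality is the
sum of the sizes of the summands.
Coproduct of sets with sizes: 4 + 1 + 8 + 8 + 7 + 5 + 1 + 4
= 38

38


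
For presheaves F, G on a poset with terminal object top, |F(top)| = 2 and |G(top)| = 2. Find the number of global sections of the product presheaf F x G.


Global sections of a presheaf on a poset with terminal top satisfy
Gamma(H) ~ H(top). Presheaves admit pointwise products, so
(F x G)(top) = F(top) x G(top) (Cartesian product).
|Gamma(F x G)| = |F(top)| * |G(top)| = 2 * 2 = 4.

4


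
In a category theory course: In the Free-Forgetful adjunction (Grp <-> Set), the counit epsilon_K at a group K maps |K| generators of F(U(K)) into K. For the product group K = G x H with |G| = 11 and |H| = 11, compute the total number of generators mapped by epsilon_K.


The counit epsilon_K: F(U(K)) -> K of the Free-Forgetful adjunction
maps |K| generators of F(U(K)) into K. For K = G x H (the product group),
|G x H| = |G| * |H|.
Total generators mapped = 11 * 11 = 121.

121


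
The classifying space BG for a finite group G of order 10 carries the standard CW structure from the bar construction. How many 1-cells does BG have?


In the bar-construction CW model of BG, the n-cells are indexed by
n-tuples [g_1|...|g_n] of non-identity elements of G (degenerate
simplices with some g_i = e do not contribute cells), so there are
(|G| - 1)^n n-cells.
For dim = 1 with |G| = 10:
cells = (10 - 1)^1 = 9^1 = 9

9


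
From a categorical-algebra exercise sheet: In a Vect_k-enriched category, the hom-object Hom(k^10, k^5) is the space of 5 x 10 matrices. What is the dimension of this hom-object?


In Vect-enriched categories, Hom(k^n, k^m) is the space of m x n matrices.
dim(Hom(k^10, k^5)) = 5 * 10 = 50

50


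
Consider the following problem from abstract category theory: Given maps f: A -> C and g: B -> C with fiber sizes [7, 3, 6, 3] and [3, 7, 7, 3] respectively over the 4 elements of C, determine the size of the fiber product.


The pullback A x_C B consists of pairs (a, b) with f(a) = g(b).
For each element c in C, the fiber product has |f^-1(c)| * |g^-1(c)| elements.
Summing over C: 7 * 3 + 3 * 7 + 6 * 7 + 3 * 3
= 21 + 21 + 42 + 9 = 93

93


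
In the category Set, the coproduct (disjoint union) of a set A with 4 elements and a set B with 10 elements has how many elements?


In Set, the coproduct A + B is the disjoint union.
|A + B| = |A| + |B| = 4 + 10 = 14

14


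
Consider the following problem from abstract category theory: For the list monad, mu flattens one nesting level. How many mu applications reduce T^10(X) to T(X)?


Each application of mu: T^2 -> T removes one layer of nesting.
Starting at depth 10 (i.e., T^10(X)), we need to reach T(X).
Number of mu applications = 10 - 1 = 9

9


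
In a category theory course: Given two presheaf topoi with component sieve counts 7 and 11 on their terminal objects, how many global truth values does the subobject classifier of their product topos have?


In a product of presheaf topoi E_1 x E_2, the subobject classifier
is Omega = Omega_1 x Omega_2 (componentwise), so
|Omega(top)| = |Omega_1(top_1)| * |Omega_2(top_2)|.
= 7 * 11 = 77.

77


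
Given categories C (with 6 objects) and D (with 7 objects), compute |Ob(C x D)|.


The product category C x D has objects that are pairs (c, d).
Number of pairs = |Ob(C)| * |Ob(D)| = 6 * 7 = 42

42


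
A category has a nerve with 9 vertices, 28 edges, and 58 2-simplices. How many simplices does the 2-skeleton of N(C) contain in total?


The 2-skeleton of the nerve N(C) consists of simplices in dimensions 0, 1, 2:
  |N(C)_0| = 9 (objects)
  |N(C)_1| = 28 (morphisms)
  |N(C)_2| = 58 (composable pairs)
Total = 9 + 28 + 58 = 95

95


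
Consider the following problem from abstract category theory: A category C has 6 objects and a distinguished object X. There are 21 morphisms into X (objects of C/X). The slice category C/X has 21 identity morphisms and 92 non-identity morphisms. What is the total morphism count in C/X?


In the slice category C/X, objects are morphisms to X.
Identity morphisms: 21 (one per object of C/X).
Non-identity morphisms: 92.
Total = 21 + 92 = 113

113


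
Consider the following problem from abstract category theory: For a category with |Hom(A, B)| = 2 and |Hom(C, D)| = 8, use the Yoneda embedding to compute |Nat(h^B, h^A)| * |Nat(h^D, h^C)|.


By the Yoneda lemma, Nat(h^B, h^A) is isomorphic to Hom(A, B),
so |Nat(h^B, h^A)| = |Hom(A, B)| and |Nat(h^D, h^C)| = |Hom(C, D)|.
|Hom(A, B)| = 2, |Hom(C, D)| = 8.
|Nat(h^B, h^A) x Nat(h^D, h^C)| = 2 * 8 = 16

16


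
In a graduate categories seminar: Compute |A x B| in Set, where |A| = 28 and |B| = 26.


In Set, the product A x B is the Cartesian product.
By the universal property, |A x B| = |A| * |B|.
|A x B| = 28 * 26 = 728

728


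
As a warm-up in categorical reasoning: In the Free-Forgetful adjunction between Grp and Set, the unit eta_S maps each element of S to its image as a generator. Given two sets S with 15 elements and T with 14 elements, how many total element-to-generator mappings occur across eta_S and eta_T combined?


The unit eta_X: X -> U(F(X)) of the Free-Forgetful adjunction
maps each element of X to a generator of F(X). For X = S + T (disjoint
union in Set), |S + T| = |S| + |T|.
Total mappings = 15 + 14 = 29.

29


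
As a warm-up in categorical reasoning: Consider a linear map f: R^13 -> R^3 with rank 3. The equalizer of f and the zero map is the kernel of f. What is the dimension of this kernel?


The equalizer of f and the zero map is ker(f).
By the rank-nullity theorem: dim(ker(f)) = dim(domain) - rank(f).
dim(ker(f)) = 13 - 3 = 10

10


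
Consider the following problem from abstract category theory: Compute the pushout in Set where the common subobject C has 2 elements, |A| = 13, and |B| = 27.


The pushout A +_C B identifies the images of C in A and B.
|A +_C B| = |A| + |B| - |C| (for injections).
= 13 + 27 - 2 = 38

38


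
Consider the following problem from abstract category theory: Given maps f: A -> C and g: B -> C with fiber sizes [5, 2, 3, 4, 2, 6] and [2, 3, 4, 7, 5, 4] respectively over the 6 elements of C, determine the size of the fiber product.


The pullback A x_C B consists of pairs (a, b) with f(a) = g(b).
For each element c in C, the fiber product has |f^-1(c)| * |g^-1(c)| elements.
Summing over C: 5 * 2 + 2 * 3 + 3 * 4 + 4 * 7 + 2 * 5 + 6 * 4
= 10 + 6 + 12 + 28 + 10 + 24 = 90

90


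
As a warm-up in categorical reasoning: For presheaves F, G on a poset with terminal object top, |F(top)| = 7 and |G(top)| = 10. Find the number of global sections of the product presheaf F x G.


Global sections of a presheaf on a poset with terminal top satisfy
Gamma(H) ~ H(top). Presheaves admit pointwise products, so
(F x G)(top) = F(top) x G(top) (Cartesian product).
|Gamma(F x G)| = |F(top)| * |G(top)| = 7 * 10 = 70.

70


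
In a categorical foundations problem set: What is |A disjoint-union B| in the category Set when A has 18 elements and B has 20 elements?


In Set, the coproduct A + B is the disjoint union.
|A + B| = |A| + |B| = 18 + 20 = 38

38


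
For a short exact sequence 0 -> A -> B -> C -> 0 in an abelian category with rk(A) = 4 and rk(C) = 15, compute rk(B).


For a short exact sequence 0 -> A -> B -> C -> 0,
rank is additive: rank(B) = rank(A) + rank(C).
rank(B) = 4 + 15 = 19

19


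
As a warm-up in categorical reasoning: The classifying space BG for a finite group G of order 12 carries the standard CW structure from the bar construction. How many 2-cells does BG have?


In the bar-construction CW model of BG, the n-cells are indexed by
n-tuples [g_1|...|g_n] of non-identity elements of G (degenerate
simplices with some g_i = e do not contribute cells), so there are
(|G| - 1)^n n-cells.
For dim = 2 with |G| = 12:
cells = (12 - 1)^2 = 11^2 = 121

121


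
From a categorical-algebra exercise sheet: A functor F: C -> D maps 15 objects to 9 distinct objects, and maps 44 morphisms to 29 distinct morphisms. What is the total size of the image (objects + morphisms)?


The image of F consists of distinct objects and distinct morphisms.
|Im(F)| on objects = 9
|Im(F)| on morphisms = 29
Total image cardinality = 9 + 29 = 38

38


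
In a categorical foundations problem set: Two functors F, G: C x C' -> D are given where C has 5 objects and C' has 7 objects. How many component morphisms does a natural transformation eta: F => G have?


A natural transformation eta: F => G assigns one component morphism per
object of the domain category.
The domain is the product category C x C', so
|Ob(C x C')| = |Ob(C)| * |Ob(C')| = 5 * 7 = 35.
Therefore eta has 35 component morphisms.

35


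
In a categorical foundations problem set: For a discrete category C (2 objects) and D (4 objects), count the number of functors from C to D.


A functor from a discrete category C to D is determined by
where each object maps. Each of the 2 objects of C can map
to any of the 4 objects of D independently.
Number of functors = 4^2 = 16

16


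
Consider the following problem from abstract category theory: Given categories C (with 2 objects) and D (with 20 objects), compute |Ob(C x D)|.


The product category C x D has objects that are pairs (c, d).
Number of pairs = |Ob(C)| * |Ob(D)| = 2 * 20 = 40

40


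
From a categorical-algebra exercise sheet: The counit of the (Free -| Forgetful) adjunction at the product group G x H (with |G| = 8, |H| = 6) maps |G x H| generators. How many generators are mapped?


The counit epsilon_K: F(U(K)) -> K of the Free-Forgetful adjunction
maps |K| generators of F(U(K)) into K. For K = G x H (the product group),
|G x H| = |G| * |H|.
Total generators mapped = 8 * 6 = 48.

48


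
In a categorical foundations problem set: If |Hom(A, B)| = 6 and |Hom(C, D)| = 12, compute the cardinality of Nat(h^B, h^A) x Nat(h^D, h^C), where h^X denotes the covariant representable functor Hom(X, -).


By the Yoneda lemma, Nat(h^B, h^A) is isomorphic to Hom(A, B),
so |Nat(h^B, h^A)| = |Hom(A, B)| and |Nat(h^D, h^C)| = |Hom(C, D)|.
|Hom(A, B)| = 6, |Hom(C, D)| = 12.
|Nat(h^B, h^A) x Nat(h^D, h^C)| = 6 * 12 = 72

72


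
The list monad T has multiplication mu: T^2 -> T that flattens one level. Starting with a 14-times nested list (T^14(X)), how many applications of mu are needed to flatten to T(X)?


Each application of mu: T^2 -> T removes one layer of nesting.
Starting at depth 14 (i.e., T^14(X)), we need to reach T(X).
Number of mu applications = 14 - 1 = 13

13


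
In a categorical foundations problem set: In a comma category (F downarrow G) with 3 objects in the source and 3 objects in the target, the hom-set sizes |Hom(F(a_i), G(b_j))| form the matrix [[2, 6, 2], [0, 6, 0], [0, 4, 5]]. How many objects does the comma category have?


Objects of (F downarrow G) are triples (a, b, h: F(a)->G(b)).
The count equals the sum of all entries in the hom-matrix.
sum(row 0) = 10
sum(row 1) = 6
sum(row 2) = 9
Grand total = 25

25


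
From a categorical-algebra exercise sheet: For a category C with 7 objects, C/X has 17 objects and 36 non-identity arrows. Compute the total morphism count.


In the slice category C/X, objects are morphisms to X.
Identity morphisms: 17 (one per object of C/X).
Non-identity morphisms: 36.
Total = 17 + 36 = 53

53


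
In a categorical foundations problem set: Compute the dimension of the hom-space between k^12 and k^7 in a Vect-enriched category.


In Vect-enriched categories, Hom(k^n, k^m) is the space of m x n matrices.
dim(Hom(k^12, k^7)) = 7 * 12 = 84

84


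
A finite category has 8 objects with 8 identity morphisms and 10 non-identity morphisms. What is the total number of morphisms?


Each object has an identity morphism, giving 8 identities.
Adding the 10 non-identity morphisms:
Total = 8 + 10 = 18

18


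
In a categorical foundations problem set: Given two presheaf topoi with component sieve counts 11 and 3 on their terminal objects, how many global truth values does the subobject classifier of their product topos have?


In a product of presheaf topoi E_1 x E_2, the subobject classifier
is Omega = Omega_1 x Omega_2 (componentwise), so
|Omega(top)| = |Omega_1(top_1)| * |Omega_2(top_2)|.
= 11 * 3 = 33.

33


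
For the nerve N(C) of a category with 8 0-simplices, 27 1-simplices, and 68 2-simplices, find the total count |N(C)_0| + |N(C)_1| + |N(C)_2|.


The 2-skeleton of the nerve N(C) consists of simplices in dimensions 0, 1, 2:
  |N(C)_0| = 8 (objects)
  |N(C)_1| = 27 (morphisms)
  |N(C)_2| = 68 (composable pairs)
Total = 8 + 27 + 68 = 103

103


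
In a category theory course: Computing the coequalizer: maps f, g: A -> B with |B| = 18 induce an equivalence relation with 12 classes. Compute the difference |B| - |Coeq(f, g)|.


The coequalizer Coeq(f, g) = B / ~ has one element per equivalence class.
|B| = 18, |Coeq(f, g)| = 12.
|B| - |Coeq(f, g)| = 18 - 12 = 6.

6


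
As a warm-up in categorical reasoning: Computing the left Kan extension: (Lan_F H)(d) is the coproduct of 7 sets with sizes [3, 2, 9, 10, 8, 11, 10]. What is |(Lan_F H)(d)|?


Pointwise, the left Kan extension (Lan_F H)(d) is the colimit, indexed
by the comma category (F downarrow d), of H composed with the
projection (F downarrow d) -> C. Here that colimit is given
as a coproduct (disjoint union) of sets, so its cardinality is the
sum of the sizes of the summands.
Coproduct of sets with sizes: 3 + 2 + 9 + 10 + 8 + 11 + 10
= 53

53


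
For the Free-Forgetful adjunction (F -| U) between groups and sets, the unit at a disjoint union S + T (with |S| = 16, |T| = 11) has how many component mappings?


The unit eta_X: X -> U(F(X)) of the Free-Forgetful adjunction
maps each element of X to a generator of F(X). For X = S + T (disjoint
union in Set), |S + T| = |S| + |T|.
Total mappings = 16 + 11 = 27.

27


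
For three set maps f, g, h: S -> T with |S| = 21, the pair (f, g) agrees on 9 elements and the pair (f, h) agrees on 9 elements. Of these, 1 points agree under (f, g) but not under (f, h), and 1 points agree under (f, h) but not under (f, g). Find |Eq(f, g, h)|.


Eq(f, g, h) is the triple-agreement set: points in S where all three
maps take the same value. Using inclusion-exclusion on the pairwise data:
Pair (f, g) agrees on 9 points; pair (f, h) on 9 points.
Points agreeing under (f, g) but not (f, h) = 1; under (f, h) but not (f, g) = 1.
Triple-agreement = agreement-in-(f, g) minus points that agree under (f, g) but not (f, h):
|Eq(f, g, h)| = 9 - 1 = 8
(cross-check via (f, h): 9 - 1 = 8.)

8


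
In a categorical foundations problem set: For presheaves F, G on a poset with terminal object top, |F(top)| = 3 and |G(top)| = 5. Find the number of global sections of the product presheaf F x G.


Global sections of a presheaf on a poset with terminal top satisfy
Gamma(H) ~ H(top). Presheaves admit pointwise products, so
(F x G)(top) = F(top) x G(top) (Cartesian product).
|Gamma(F x G)| = |F(top)| * |G(top)| = 3 * 5 = 15.

15


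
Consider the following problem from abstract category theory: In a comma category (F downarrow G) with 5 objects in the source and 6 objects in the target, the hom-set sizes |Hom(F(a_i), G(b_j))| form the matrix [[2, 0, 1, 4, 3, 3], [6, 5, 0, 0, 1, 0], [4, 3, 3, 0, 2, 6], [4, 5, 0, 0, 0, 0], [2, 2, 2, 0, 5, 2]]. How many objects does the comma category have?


Objects of (F downarrow G) are triples (a, b, h: F(a)->G(b)).
The count equals the sum of all entries in the hom-matrix.
sum(row 0) = 13
sum(row 1) = 12
sum(row 2) = 18
sum(row 3) = 9
sum(row 4) = 13
Grand total = 65

65


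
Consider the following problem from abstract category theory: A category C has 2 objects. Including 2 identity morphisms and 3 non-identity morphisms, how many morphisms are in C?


Each object has an identity morphism, giving 2 identities.
Adding the 3 non-identity morphisms:
Total = 2 + 3 = 5

5


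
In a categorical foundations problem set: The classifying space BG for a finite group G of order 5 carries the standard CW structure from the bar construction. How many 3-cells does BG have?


In the bar-construction CW model of BG, the n-cells are indexed by
n-tuples [g_1|...|g_n] of non-identity elements of G (degenerate
simplices with some g_i = e do not contribute cells), so there are
(|G| - 1)^n n-cells.
For dim = 3 with |G| = 5:
cells = (5 - 1)^3 = 4^3 = 64

64


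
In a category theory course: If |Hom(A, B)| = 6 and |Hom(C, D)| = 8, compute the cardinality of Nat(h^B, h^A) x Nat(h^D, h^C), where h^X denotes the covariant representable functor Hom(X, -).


By the Yoneda lemma, Nat(h^B, h^A) is isomorphic to Hom(A, B),
so |Nat(h^B, h^A)| = |Hom(A, B)| and |Nat(h^D, h^C)| = |Hom(C, D)|.
|Hom(A, B)| = 6, |Hom(C, D)| = 8.
|Nat(h^B, h^A) x Nat(h^D, h^C)| = 6 * 8 = 48

48


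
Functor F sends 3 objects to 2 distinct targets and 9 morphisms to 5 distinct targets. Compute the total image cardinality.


The image of F consists of distinct objects and distinct morphisms.
|Im(F)| on objects = 2
|Im(F)| on morphisms = 5
Total image cardinality = 2 + 5 = 7

7


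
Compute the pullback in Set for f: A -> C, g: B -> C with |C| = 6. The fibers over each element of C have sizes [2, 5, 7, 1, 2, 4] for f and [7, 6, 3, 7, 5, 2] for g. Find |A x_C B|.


The pullback A x_C B consists of pairs (a, b) with f(a) = g(b).
For each element c in C, the fiber product has |f^-1(c)| * |g^-1(c)| elements.
Summing over C: 2 * 7 + 5 * 6 + 7 * 3 + 1 * 7 + 2 * 5 + 4 * 2
= 14 + 30 + 21 + 7 + 10 + 8 = 90

90


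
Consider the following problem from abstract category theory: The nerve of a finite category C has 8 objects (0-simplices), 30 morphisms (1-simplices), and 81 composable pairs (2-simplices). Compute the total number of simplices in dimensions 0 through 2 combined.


The 2-skeleton of the nerve N(C) consists of simplices in dimensions 0, 1, 2:
  |N(C)_0| = 8 (objects)
  |N(C)_1| = 30 (morphisms)
  |N(C)_2| = 81 (composable pairs)
Total = 8 + 30 + 81 = 119

119


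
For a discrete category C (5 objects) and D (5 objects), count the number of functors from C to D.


A functor from a discrete category C to D is determined by
where each object maps. Each of the 5 objects of C can map
to any of the 5 objects of D independently.
Number of functors = 5^5 = 3125

3125


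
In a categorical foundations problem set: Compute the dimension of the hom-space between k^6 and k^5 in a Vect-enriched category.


In Vect-enriched categories, Hom(k^n, k^m) is the space of m x n matrices.
dim(Hom(k^6, k^5)) = 5 * 6 = 30

30


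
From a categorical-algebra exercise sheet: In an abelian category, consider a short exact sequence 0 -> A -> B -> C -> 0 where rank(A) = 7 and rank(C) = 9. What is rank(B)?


For a short exact sequence 0 -> A -> B -> C -> 0,
rank is additive: rank(B) = rank(A) + rank(C).
rank(B) = 7 + 9 = 16

16


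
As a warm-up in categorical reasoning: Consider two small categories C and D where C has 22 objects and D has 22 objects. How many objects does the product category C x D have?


The product category C x D has objects that are pairs (c, d).
Number of pairs = |Ob(C)| * |Ob(D)| = 22 * 22 = 484

484


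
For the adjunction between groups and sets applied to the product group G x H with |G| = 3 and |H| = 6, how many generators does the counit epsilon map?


The counit epsilon_K: F(U(K)) -> K of the Free-Forgetful adjunction
maps |K| generators of F(U(K)) into K. For K = G x H (the product group),
|G x H| = |G| * |H|.
Total generators mapped = 3 * 6 = 18.

18


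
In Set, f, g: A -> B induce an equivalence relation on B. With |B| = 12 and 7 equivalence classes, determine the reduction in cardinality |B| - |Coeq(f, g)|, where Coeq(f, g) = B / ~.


The coequalizer Coeq(f, g) = B / ~ has one element per equivalence class.
|B| = 12, |Coeq(f, g)| = 7.
|B| - |Coeq(f, g)| = 12 - 7 = 5.

5


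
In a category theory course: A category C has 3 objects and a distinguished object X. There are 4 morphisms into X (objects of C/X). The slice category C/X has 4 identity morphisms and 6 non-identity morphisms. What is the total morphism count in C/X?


In the slice category C/X, objects are morphisms to X.
Identity morphisms: 4 (one per object of C/X).
Non-identity morphisms: 6.
Total = 4 + 6 = 10

10


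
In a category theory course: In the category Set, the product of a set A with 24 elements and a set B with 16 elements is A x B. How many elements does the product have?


In Set, the product A x B is the Cartesian product.
By the universal property, |A x B| = |A| * |B|.
|A x B| = 24 * 16 = 384

384


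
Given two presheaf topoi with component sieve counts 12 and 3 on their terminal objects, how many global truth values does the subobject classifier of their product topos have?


In a product of presheaf topoi E_1 x E_2, the subobject classifier
is Omega = Omega_1 x Omega_2 (componentwise), so
|Omega(top)| = |Omega_1(top_1)| * |Omega_2(top_2)|.
= 12 * 3 = 36.

36


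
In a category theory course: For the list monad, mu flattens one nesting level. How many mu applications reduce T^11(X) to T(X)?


Each application of mu: T^2 -> T removes one layer of nesting.
Starting at depth 11 (i.e., T^11(X)), we need to reach T(X).
Number of mu applications = 11 - 1 = 10

10


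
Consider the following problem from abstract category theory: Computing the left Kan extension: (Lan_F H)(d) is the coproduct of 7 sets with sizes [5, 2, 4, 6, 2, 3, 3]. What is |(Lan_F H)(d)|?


Pointwise, the left Kan extension (Lan_F H)(d) is the colimit, indexed
by the comma category (F downarrow d), of H composed with the
projection (F downarrow d) -> C. Here that colimit is given
as a coproduct (disjoint union) of sets, so its cardinality is the
sum of the sizes of the summands.
Coproduct of sets with sizes: 5 + 2 + 4 + 6 + 2 + 3 + 3
= 25

25


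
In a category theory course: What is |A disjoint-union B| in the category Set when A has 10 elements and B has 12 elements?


In Set, the coproduct A + B is the disjoint union.
|A + B| = |A| + |B| = 10 + 12 = 22

22


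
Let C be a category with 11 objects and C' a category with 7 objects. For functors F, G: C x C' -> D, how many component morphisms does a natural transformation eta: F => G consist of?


A natural transformation eta: F => G assigns one component morphism per
object of the domain category.
The domain is the product category C x C', so
|Ob(C x C')| = |Ob(C)| * |Ob(C')| = 11 * 7 = 77.
Therefore eta has 77 component morphisms.

77


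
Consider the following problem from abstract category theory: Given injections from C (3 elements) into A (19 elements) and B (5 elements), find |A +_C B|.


The pushout A +_C B identifies the images of C in A and B.
|A +_C B| = |A| + |B| - |C| (for injections).
= 19 + 5 - 3 = 21

21


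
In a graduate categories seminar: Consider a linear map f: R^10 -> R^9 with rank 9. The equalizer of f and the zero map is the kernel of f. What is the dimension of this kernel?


The equalizer of f and the zero map is ker(f).
By the rank-nullity theorem: dim(ker(f)) = dim(domain) - rank(f).
dim(ker(f)) = 10 - 9 = 1

1


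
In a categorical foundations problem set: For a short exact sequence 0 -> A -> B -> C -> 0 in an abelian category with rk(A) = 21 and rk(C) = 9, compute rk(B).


For a short exact sequence 0 -> A -> B -> C -> 0,
rank is additive: rank(B) = rank(A) + rank(C).
rank(B) = 21 + 9 = 30

30


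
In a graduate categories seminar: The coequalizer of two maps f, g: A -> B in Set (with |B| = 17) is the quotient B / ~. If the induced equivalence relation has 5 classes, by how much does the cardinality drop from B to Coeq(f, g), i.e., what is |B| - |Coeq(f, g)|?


The coequalizer Coeq(f, g) = B / ~ has one element per equivalence class.
|B| = 17, |Coeq(f, g)| = 5.
|B| - |Coeq(f, g)| = 17 - 5 = 12.

12


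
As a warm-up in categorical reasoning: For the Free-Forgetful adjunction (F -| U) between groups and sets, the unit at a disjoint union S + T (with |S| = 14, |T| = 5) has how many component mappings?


The unit eta_X: X -> U(F(X)) of the Free-Forgetful adjunction
maps each element of X to a generator of F(X). For X = S + T (disjoint
union in Set), |S + T| = |S| + |T|.
Total mappings = 14 + 5 = 19.

19


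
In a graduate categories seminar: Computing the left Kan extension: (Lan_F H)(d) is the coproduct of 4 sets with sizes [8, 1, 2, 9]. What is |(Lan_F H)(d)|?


Pointwise, the left Kan extension (Lan_F H)(d) is the colimit, indexed
by the comma category (F downarrow d), of H composed with the
projection (F downarrow d) -> C. Here that colimit is given
as a coproduct (disjoint union) of sets, so its cardinality is the
sum of the sizes of the summands.
Coproduct of sets with sizes: 8 + 1 + 2 + 9
= 20

20
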